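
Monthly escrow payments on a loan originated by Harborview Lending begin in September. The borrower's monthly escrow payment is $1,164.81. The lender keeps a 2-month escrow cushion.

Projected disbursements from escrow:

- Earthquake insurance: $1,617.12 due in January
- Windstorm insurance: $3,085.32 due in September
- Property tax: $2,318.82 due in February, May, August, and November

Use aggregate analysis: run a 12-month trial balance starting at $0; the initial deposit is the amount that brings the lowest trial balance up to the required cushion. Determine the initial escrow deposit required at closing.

Cushion = 2 × $1,164.81 = $2,329.62
Trial balance (start $0, +$1,164.81 each month, − disbursements):
  Sep: +$1,164.81 − $3,085.32 → -$1,920.51
  Oct: +$1,164.81 → -$755.70
  Nov: +$1,164.81 − $2,318.82 → -$1,909.71
  Dec: +$1,164.81 → -$744.90
  Jan: +$1,164.81 − $1,617.12 → -$1,197.21
  Feb: +$1,164.81 − $2,318.82 → -$2,351.22
  Mar: +$1,164.81 → -$1,186.41
  Apr: +$1,164.81 → -$21.60
  May: +$1,164.81 − $2,318.82 → -$1,175.61
  Jun: +$1,164.81 → -$10.80
  Jul: +$1,164.81 → $1,154.01
  Aug: +$1,164.81 − $2,318.82 → $0.00
Lowest trial balance = -$2,351.22 (Feb)
Initial deposit = cushion − low point = $2,329.62 − (-$2,351.22) = $4,680.84

$4,680.84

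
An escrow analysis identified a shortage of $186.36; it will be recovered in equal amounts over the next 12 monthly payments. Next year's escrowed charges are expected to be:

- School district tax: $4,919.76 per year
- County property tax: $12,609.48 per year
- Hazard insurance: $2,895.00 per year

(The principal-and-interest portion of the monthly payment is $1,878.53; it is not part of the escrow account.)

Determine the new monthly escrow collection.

School district tax — $4,919.76 annually
County property tax — $12,609.48 annually
Hazard insurance — $2,895.00 annually
Combined annual = $20,424.24
Monthly escrow = $20,424.24 / 12 = $1,702.02
Monthly shortage recovery: $186.36 / 12 = $15.53
Adjusted monthly = $1,702.02 + $15.53 = $1,717.55

$1,717.55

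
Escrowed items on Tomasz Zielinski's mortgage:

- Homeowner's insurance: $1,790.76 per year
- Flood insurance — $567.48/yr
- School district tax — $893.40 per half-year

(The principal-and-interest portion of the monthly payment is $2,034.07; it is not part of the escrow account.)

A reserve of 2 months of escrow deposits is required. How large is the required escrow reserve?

Homeowner's insurance — $1,790.76 per year
Flood insurance — $567.48 per year
School district tax — $893.40 × 2 = $1,786.80 per year
Total annual escrow = $1,790.76 + $567.48 + $1,786.80 = $4,145.04
Monthly = $4,145.04 / 12 = $345.42
Cushion = 2 × $345.42 = $690.84

$690.84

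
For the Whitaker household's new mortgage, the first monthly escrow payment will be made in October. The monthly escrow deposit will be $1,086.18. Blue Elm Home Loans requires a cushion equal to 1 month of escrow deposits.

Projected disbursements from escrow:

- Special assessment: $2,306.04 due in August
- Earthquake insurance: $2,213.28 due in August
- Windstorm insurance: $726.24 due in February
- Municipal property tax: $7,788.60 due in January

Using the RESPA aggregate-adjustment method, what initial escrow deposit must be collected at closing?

$4,530.06

Cushion = 1 × $1,086.18 = $1,086.18
Trial balance (start $0, +$1,086.18 each month, − disbursements):
  Oct: +$1,086.18 → $1,086.18
  Nov: +$1,086.18 → $2,172.36
  Dec: +$1,086.18 → $3,258.54
  Jan: +$1,086.18 − $7,788.60 → -$3,443.88
  Feb: +$1,086.18 − $726.24 → -$3,083.94
  Mar: +$1,086.18 → -$1,997.76
  Apr: +$1,086.18 → -$911.58
  May: +$1,086.18 → $174.60
  Jun: +$1,086.18 → $1,260.78
  Jul: +$1,086.18 → $2,346.96
  Aug: +$1,086.18 − $4,519.32 → -$1,086.18
  Sep: +$1,086.18 → $0.00
Lowest trial balance = -$3,443.88 (Jan)
Initial deposit = cushion − low point = $1,086.18 − (-$3,443.88) = $4,530.06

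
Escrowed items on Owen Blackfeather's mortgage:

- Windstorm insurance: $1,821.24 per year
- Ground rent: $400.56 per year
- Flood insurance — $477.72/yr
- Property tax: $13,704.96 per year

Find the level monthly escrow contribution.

$1,367.04

Windstorm insurance — $1,821.24/yr
Ground rent — $400.56/yr
Flood insurance — $477.72/yr
Property tax — $13,704.96/yr
Annual escrow total = $1,821.24 + $400.56 + $477.72 + $13,704.96 = $16,404.48
Base monthly escrow = $16,404.48 ÷ 12 = $1,367.04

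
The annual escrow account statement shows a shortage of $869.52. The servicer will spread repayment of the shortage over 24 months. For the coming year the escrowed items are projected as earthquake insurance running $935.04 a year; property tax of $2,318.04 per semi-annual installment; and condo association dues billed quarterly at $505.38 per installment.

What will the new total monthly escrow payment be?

$668.95

Earthquake insurance = $935.04 annually
Property tax = $2,318.04 × 2 = $4,636.08 annually
Condo association dues = $505.38 × 4 = $2,021.52 annually
Yearly total = $7,592.64
Monthly = $7,592.64 / 12 = $632.72
Shortage per month = $869.52 ÷ 24 = $36.23
Adjusted monthly = $632.72 + $36.23 = $668.95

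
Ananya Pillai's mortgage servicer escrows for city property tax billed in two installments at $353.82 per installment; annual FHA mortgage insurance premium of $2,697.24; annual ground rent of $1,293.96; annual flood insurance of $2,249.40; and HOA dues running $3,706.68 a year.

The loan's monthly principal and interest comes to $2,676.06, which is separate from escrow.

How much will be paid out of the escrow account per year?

$10,654.92

City property tax — $353.82 × 2 = $707.64
FHA mortgage insurance premium — $2,697.24
Ground rent — $1,293.96
Flood insurance — $2,249.40
HOA dues — $3,706.68
Total annual escrow = $707.64 + $2,697.24 + $1,293.96 + $2,249.40 + $3,706.68 = $10,654.92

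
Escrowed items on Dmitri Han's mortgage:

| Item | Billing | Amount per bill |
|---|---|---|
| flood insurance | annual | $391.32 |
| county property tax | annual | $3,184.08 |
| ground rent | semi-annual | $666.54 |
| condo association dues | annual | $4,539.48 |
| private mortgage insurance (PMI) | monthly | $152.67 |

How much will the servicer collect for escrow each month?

Flood insurance = $391.32
County property tax = $3,184.08
Ground rent = $666.54 × 2 = $1,333.08
Condo association dues = $4,539.48
Private mortgage insurance (PMI) = $152.67 × 12 = $1,832.04
Total annual escrow = $391.32 + $3,184.08 + $1,333.08 + $4,539.48 + $1,832.04 = $11,280.00
Monthly = $11,280.00 / 12 = $940.00

$940.00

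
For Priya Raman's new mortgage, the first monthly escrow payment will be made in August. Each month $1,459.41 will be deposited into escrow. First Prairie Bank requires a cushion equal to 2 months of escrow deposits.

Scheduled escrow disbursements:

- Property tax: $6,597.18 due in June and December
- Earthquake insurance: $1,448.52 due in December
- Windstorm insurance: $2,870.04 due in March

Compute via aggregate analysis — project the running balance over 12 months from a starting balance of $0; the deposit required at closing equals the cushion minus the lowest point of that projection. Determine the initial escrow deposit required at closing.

$4,378.23

Cushion = 2 × $1,459.41 = $2,918.82
Trial balance (start $0, +$1,459.41 each month, − disbursements):
  Aug: +$1,459.41 → $1,459.41
  Sep: +$1,459.41 → $2,918.82
  Oct: +$1,459.41 → $4,378.23
  Nov: +$1,459.41 → $5,837.64
  Dec: +$1,459.41 − $8,045.70 → -$748.65
  Jan: +$1,459.41 → $710.76
  Feb: +$1,459.41 → $2,170.17
  Mar: +$1,459.41 − $2,870.04 → $759.54
  Apr: +$1,459.41 → $2,218.95
  May: +$1,459.41 → $3,678.36
  Jun: +$1,459.41 − $6,597.18 → -$1,459.41
  Jul: +$1,459.41 → $0.00
Lowest trial balance = -$1,459.41 (Jun)
Initial deposit = cushion − low point = $2,918.82 − (-$1,459.41) = $4,378.23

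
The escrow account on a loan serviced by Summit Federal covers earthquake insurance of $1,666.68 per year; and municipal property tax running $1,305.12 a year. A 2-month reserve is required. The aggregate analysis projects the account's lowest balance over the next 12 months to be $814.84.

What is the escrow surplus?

Earthquake insurance — $1,666.68 annually
Municipal property tax — $1,305.12 annually
Annual escrow total = $1,666.68 + $1,305.12 = $2,971.80
Per month = $2,971.80 / 12 = $247.65
Cushion = 2 × $247.65 = $495.30
Excess over cushion: $814.84 − $495.30 = $319.54

$319.54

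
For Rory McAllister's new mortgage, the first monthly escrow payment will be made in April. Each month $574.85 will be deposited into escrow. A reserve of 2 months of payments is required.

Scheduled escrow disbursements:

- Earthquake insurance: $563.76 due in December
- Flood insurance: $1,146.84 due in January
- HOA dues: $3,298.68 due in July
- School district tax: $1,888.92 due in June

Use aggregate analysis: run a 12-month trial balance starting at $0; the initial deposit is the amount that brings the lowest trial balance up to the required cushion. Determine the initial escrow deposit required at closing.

$4,037.90

Cushion = 2 × $574.85 = $1,149.70
Trial balance (start $0, +$574.85 each month, − disbursements):
  Apr: +$574.85 → $574.85
  May: +$574.85 → $1,149.70
  Jun: +$574.85 − $1,888.92 → -$164.37
  Jul: +$574.85 − $3,298.68 → -$2,888.20
  Aug: +$574.85 → -$2,313.35
  Sep: +$574.85 → -$1,738.50
  Oct: +$574.85 → -$1,163.65
  Nov: +$574.85 → -$588.80
  Dec: +$574.85 − $563.76 → -$577.71
  Jan: +$574.85 − $1,146.84 → -$1,149.70
  Feb: +$574.85 → -$574.85
  Mar: +$574.85 → $0.00
Lowest trial balance = -$2,888.20 (Jul)
Initial deposit = cushion − low point = $1,149.70 − (-$2,888.20) = $4,037.90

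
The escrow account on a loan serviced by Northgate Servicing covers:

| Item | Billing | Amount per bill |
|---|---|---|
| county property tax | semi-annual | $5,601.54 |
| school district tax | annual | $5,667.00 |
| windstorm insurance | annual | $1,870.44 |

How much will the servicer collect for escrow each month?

County property tax = $5,601.54 × 2 = $11,203.08
School district tax = $5,667.00
Windstorm insurance = $1,870.44
Combined annual = $11,203.08 + $5,667.00 + $1,870.44 = $18,740.52
Monthly = $18,740.52 ÷ 12 = $1,561.71

$1,561.71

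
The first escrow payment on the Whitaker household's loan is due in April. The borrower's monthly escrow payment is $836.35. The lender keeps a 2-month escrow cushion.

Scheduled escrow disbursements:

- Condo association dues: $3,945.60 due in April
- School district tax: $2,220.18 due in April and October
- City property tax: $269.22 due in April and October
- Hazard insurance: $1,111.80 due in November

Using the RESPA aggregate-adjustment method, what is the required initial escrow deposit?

Cushion = 2 × $836.35 = $1,672.70
Trial balance (start $0, +$836.35 each month, − disbursements):
  Apr: +$836.35 − $6,435.00 → -$5,598.65
  May: +$836.35 → -$4,762.30
  Jun: +$836.35 → -$3,925.95
  Jul: +$836.35 → -$3,089.60
  Aug: +$836.35 → -$2,253.25
  Sep: +$836.35 → -$1,416.90
  Oct: +$836.35 − $2,489.40 → -$3,069.95
  Nov: +$836.35 − $1,111.80 → -$3,345.40
  Dec: +$836.35 → -$2,509.05
  Jan: +$836.35 → -$1,672.70
  Feb: +$836.35 → -$836.35
  Mar: +$836.35 → $0.00
Lowest trial balance = -$5,598.65 (Apr)
Initial deposit = cushion − low point = $1,672.70 − (-$5,598.65) = $7,271.35

$7,271.35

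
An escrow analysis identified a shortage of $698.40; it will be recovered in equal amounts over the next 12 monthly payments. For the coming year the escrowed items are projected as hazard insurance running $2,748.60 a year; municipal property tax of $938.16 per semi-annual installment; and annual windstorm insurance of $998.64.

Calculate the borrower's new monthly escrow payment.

Hazard insurance — $2,748.60 annually
Municipal property tax — $938.16 × 2 = $1,876.32 annually
Windstorm insurance — $998.64 annually
Total per year = $5,623.56
Monthly = $5,623.56 ÷ 12 = $468.63
Shortage per month = $698.40 ÷ 12 = $58.20
New monthly escrow = $468.63 + $58.20 = $526.83

$526.83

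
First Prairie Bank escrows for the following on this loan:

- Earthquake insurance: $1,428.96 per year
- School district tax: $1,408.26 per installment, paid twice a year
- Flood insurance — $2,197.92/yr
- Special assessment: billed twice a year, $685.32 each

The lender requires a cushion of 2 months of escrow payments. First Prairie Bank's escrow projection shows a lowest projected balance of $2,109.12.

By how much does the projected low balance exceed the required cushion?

Earthquake insurance — $1,428.96 per year
School district tax — $1,408.26 × 2 = $2,816.52 per year
Flood insurance — $2,197.92 per year
Special assessment — $685.32 × 2 = $1,370.64 per year
Annual escrow total = $7,814.04
Base monthly escrow = $7,814.04 / 12 = $651.17
Required cushion = 2 × $651.17 = $1,302.34
Surplus = $2,109.12 − $1,302.34 = $806.78

$806.78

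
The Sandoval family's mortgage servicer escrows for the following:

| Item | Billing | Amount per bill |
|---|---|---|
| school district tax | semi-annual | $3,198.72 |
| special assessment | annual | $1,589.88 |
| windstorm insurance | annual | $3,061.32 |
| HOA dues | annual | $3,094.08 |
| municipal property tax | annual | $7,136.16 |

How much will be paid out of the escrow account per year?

$21,278.88

School district tax: $3,198.72 × 2 = $6,397.44 per year
Special assessment: $1,589.88 per year
Windstorm insurance: $3,061.32 per year
HOA dues: $3,094.08 per year
Municipal property tax: $7,136.16 per year
Total per year = $21,278.88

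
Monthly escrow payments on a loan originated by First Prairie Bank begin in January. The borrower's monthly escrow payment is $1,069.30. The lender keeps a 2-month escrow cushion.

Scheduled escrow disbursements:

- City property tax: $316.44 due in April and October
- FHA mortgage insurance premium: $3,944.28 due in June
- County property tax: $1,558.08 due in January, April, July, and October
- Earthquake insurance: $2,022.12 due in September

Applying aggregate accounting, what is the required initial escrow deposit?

$4,277.20

Cushion = 2 × $1,069.30 = $2,138.60
Trial balance (start $0, +$1,069.30 each month, − disbursements):
  Jan: +$1,069.30 − $1,558.08 → -$488.78
  Feb: +$1,069.30 → $580.52
  Mar: +$1,069.30 → $1,649.82
  Apr: +$1,069.30 − $1,874.52 → $844.60
  May: +$1,069.30 → $1,913.90
  Jun: +$1,069.30 − $3,944.28 → -$961.08
  Jul: +$1,069.30 − $1,558.08 → -$1,449.86
  Aug: +$1,069.30 → -$380.56
  Sep: +$1,069.30 − $2,022.12 → -$1,333.38
  Oct: +$1,069.30 − $1,874.52 → -$2,138.60
  Nov: +$1,069.30 → -$1,069.30
  Dec: +$1,069.30 → $0.00
Lowest trial balance = -$2,138.60 (Oct)
Initial deposit = cushion − low point = $2,138.60 − (-$2,138.60) = $4,277.20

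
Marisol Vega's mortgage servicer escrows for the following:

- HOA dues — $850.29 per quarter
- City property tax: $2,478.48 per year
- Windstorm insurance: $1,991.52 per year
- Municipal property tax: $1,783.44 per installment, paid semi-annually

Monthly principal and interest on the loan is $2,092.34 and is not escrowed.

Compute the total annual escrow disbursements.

$11,438.04

HOA dues — $850.29 × 4 = $3,401.16/yr
City property tax — $2,478.48/yr
Windstorm insurance — $1,991.52/yr
Municipal property tax — $1,783.44 × 2 = $3,566.88/yr
Combined annual = $11,438.04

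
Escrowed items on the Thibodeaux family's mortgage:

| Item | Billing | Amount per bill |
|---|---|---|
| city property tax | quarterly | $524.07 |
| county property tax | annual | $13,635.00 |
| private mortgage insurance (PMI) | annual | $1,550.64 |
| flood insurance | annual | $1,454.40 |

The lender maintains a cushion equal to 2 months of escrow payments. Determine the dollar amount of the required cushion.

City property tax — $524.07 × 4 = $2,096.28
County property tax — $13,635.00
Private mortgage insurance (PMI) — $1,550.64
Flood insurance — $1,454.40
Combined annual = $2,096.28 + $13,635.00 + $1,550.64 + $1,454.40 = $18,736.32
Base monthly escrow = $18,736.32 / 12 = $1,561.36
Reserve = 2 × $1,561.36 = $3,122.72

$3,122.72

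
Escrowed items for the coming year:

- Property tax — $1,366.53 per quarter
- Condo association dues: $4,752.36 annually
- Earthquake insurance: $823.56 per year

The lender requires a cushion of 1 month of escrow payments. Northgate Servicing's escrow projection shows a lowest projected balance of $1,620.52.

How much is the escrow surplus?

$700.35

Property tax = $1,366.53 × 4 = $5,466.12 per year
Condo association dues = $4,752.36 per year
Earthquake insurance = $823.56 per year
Combined annual = $11,042.04
Monthly = $11,042.04 ÷ 12 = $920.17
Required reserve = 1 × $920.17 = $920.17
Surplus = $1,620.52 − $920.17 = $700.35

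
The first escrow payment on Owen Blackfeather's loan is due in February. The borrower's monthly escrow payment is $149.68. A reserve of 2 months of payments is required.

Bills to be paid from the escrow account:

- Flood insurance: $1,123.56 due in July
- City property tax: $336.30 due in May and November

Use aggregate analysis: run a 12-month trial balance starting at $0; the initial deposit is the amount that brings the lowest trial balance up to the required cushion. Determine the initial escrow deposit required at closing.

$861.14

Cushion = 2 × $149.68 = $299.36
Trial balance (start $0, +$149.68 each month, − disbursements):
  Feb: +$149.68 → $149.68
  Mar: +$149.68 → $299.36
  Apr: +$149.68 → $449.04
  May: +$149.68 − $336.30 → $262.42
  Jun: +$149.68 → $412.10
  Jul: +$149.68 − $1,123.56 → -$561.78
  Aug: +$149.68 → -$412.10
  Sep: +$149.68 → -$262.42
  Oct: +$149.68 → -$112.74
  Nov: +$149.68 − $336.30 → -$299.36
  Dec: +$149.68 → -$149.68
  Jan: +$149.68 → $0.00
Lowest trial balance = -$561.78 (Jul)
Initial deposit = cushion − low point = $299.36 − (-$561.78) = $861.14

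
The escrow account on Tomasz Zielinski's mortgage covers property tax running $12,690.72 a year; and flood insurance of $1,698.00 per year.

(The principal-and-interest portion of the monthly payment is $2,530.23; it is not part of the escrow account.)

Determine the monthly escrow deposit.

$1,199.06

Property tax: $12,690.72
Flood insurance: $1,698.00
Total per year = $14,388.72
Monthly = $14,388.72 ÷ 12 = $1,199.06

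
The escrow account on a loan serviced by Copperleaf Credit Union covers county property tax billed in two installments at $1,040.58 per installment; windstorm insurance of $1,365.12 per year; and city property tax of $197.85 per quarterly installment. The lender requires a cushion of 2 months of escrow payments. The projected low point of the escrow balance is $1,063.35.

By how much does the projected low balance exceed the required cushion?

County property tax = $1,040.58 × 2 = $2,081.16 per year
Windstorm insurance = $1,365.12 per year
City property tax = $197.85 × 4 = $791.40 per year
Total annual escrow = $4,237.68
Monthly = $4,237.68 / 12 = $353.14
Required cushion = 2 × $353.14 = $706.28
Excess over cushion: $1,063.35 − $706.28 = $357.07

$357.07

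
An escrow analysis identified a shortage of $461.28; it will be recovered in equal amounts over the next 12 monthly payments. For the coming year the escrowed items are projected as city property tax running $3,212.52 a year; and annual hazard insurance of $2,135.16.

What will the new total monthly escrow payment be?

City property tax = $3,212.52 annually
Hazard insurance = $2,135.16 annually
Total annual escrow = $3,212.52 + $2,135.16 = $5,347.68
Base monthly escrow = $5,347.68 ÷ 12 = $445.64
Shortage spread = $461.28 ÷ 12 = $38.44/mo
New monthly escrow = $445.64 + $38.44 = $484.08

$484.08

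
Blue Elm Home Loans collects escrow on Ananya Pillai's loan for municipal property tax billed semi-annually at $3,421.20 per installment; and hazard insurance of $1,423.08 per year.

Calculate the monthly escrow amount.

Municipal property tax: $3,421.20 × 2 = $6,842.40 per year
Hazard insurance: $1,423.08 per year
Total per year = $8,265.48
Monthly = $8,265.48 ÷ 12 = $688.79

$688.79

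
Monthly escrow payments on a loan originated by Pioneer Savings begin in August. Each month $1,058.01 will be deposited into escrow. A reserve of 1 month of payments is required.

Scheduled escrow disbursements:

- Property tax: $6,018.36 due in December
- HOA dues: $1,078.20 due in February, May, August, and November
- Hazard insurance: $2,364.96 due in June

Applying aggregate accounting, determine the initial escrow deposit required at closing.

$3,942.72

Cushion = 1 × $1,058.01 = $1,058.01
Trial balance (start $0, +$1,058.01 each month, − disbursements):
  Aug: +$1,058.01 − $1,078.20 → -$20.19
  Sep: +$1,058.01 → $1,037.82
  Oct: +$1,058.01 → $2,095.83
  Nov: +$1,058.01 − $1,078.20 → $2,075.64
  Dec: +$1,058.01 − $6,018.36 → -$2,884.71
  Jan: +$1,058.01 → -$1,826.70
  Feb: +$1,058.01 − $1,078.20 → -$1,846.89
  Mar: +$1,058.01 → -$788.88
  Apr: +$1,058.01 → $269.13
  May: +$1,058.01 − $1,078.20 → $248.94
  Jun: +$1,058.01 − $2,364.96 → -$1,058.01
  Jul: +$1,058.01 → $0.00
Lowest trial balance = -$2,884.71 (Dec)
Initial deposit = cushion − low point = $1,058.01 − (-$2,884.71) = $3,942.72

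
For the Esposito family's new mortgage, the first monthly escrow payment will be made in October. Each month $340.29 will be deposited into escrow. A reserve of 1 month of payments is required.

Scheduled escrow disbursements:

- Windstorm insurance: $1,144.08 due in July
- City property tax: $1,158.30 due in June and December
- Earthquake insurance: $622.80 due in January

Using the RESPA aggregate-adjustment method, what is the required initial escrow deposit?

Cushion = 1 × $340.29 = $340.29
Trial balance (start $0, +$340.29 each month, − disbursements):
  Oct: +$340.29 → $340.29
  Nov: +$340.29 → $680.58
  Dec: +$340.29 − $1,158.30 → -$137.43
  Jan: +$340.29 − $622.80 → -$419.94
  Feb: +$340.29 → -$79.65
  Mar: +$340.29 → $260.64
  Apr: +$340.29 → $600.93
  May: +$340.29 → $941.22
  Jun: +$340.29 − $1,158.30 → $123.21
  Jul: +$340.29 − $1,144.08 → -$680.58
  Aug: +$340.29 → -$340.29
  Sep: +$340.29 → $0.00
Lowest trial balance = -$680.58 (Jul)
Initial deposit = cushion − low point = $340.29 − (-$680.58) = $1,020.87

$1,020.87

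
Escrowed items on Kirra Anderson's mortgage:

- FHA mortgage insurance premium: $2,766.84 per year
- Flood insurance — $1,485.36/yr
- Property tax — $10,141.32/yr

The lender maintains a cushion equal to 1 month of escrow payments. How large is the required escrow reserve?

$1,199.46

FHA mortgage insurance premium = $2,766.84/yr
Flood insurance = $1,485.36/yr
Property tax = $10,141.32/yr
Total per year = $2,766.84 + $1,485.36 + $10,141.32 = $14,393.52
Per month = $14,393.52 ÷ 12 = $1,199.46
Reserve = 1 × $1,199.46 = $1,199.46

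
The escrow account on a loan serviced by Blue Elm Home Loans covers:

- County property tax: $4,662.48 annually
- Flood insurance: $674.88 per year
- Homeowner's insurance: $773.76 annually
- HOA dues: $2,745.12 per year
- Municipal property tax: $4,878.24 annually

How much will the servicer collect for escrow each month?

County property tax: $4,662.48 annually
Flood insurance: $674.88 annually
Homeowner's insurance: $773.76 annually
HOA dues: $2,745.12 annually
Municipal property tax: $4,878.24 annually
Combined annual = $13,734.48
Per month = $13,734.48 / 12 = $1,144.54

$1,144.54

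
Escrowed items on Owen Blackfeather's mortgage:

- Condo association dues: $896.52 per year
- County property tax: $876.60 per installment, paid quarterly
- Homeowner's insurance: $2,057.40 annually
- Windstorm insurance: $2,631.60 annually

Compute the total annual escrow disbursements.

$9,091.92

Condo association dues: $896.52 annually
County property tax: $876.60 × 4 = $3,506.40 annually
Homeowner's insurance: $2,057.40 annually
Windstorm insurance: $2,631.60 annually
Total annual escrow = $896.52 + $3,506.40 + $2,057.40 + $2,631.60 = $9,091.92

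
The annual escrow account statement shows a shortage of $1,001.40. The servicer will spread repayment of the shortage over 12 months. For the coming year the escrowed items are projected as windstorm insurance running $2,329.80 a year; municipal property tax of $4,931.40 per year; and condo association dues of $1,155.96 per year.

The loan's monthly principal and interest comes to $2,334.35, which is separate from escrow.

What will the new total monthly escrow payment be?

Windstorm insurance = $2,329.80/yr
Municipal property tax = $4,931.40/yr
Condo association dues = $1,155.96/yr
Total per year = $2,329.80 + $4,931.40 + $1,155.96 = $8,417.16
Monthly escrow = $8,417.16 / 12 = $701.43
Shortage spread = $1,001.40 ÷ 12 = $83.45/mo
New monthly escrow = $701.43 + $83.45 = $784.88

$784.88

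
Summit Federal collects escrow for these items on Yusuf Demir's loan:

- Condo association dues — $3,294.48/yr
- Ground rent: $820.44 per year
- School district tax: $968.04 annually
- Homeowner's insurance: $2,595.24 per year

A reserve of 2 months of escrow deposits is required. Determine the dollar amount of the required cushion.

Condo association dues: $3,294.48/yr
Ground rent: $820.44/yr
School district tax: $968.04/yr
Homeowner's insurance: $2,595.24/yr
Yearly total = $3,294.48 + $820.44 + $968.04 + $2,595.24 = $7,678.20
Monthly escrow = $7,678.20 ÷ 12 = $639.85
Required cushion = 2 × $639.85 = $1,279.70

$1,279.70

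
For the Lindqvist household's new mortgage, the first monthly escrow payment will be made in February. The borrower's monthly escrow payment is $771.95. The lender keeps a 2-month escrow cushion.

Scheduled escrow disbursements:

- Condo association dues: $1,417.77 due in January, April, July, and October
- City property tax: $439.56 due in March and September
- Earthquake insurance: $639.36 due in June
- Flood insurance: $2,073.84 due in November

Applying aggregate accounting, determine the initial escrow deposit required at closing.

Cushion = 2 × $771.95 = $1,543.90
Trial balance (start $0, +$771.95 each month, − disbursements):
  Feb: +$771.95 → $771.95
  Mar: +$771.95 − $439.56 → $1,104.34
  Apr: +$771.95 − $1,417.77 → $458.52
  May: +$771.95 → $1,230.47
  Jun: +$771.95 − $639.36 → $1,363.06
  Jul: +$771.95 − $1,417.77 → $717.24
  Aug: +$771.95 → $1,489.19
  Sep: +$771.95 − $439.56 → $1,821.58
  Oct: +$771.95 − $1,417.77 → $1,175.76
  Nov: +$771.95 − $2,073.84 → -$126.13
  Dec: +$771.95 → $645.82
  Jan: +$771.95 − $1,417.77 → $0.00
Lowest trial balance = -$126.13 (Nov)
Initial deposit = cushion − low point = $1,543.90 − (-$126.13) = $1,670.03

$1,670.03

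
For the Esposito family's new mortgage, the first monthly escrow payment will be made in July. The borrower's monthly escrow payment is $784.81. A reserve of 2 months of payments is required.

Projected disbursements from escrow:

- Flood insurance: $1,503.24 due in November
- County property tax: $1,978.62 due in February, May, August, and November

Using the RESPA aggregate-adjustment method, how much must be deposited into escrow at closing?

$3,106.05

Cushion = 2 × $784.81 = $1,569.62
Trial balance (start $0, +$784.81 each month, − disbursements):
  Jul: +$784.81 → $784.81
  Aug: +$784.81 − $1,978.62 → -$409.00
  Sep: +$784.81 → $375.81
  Oct: +$784.81 → $1,160.62
  Nov: +$784.81 − $3,481.86 → -$1,536.43
  Dec: +$784.81 → -$751.62
  Jan: +$784.81 → $33.19
  Feb: +$784.81 − $1,978.62 → -$1,160.62
  Mar: +$784.81 → -$375.81
  Apr: +$784.81 → $409.00
  May: +$784.81 − $1,978.62 → -$784.81
  Jun: +$784.81 → $0.00
Lowest trial balance = -$1,536.43 (Nov)
Initial deposit = cushion − low point = $1,569.62 − (-$1,536.43) = $3,106.05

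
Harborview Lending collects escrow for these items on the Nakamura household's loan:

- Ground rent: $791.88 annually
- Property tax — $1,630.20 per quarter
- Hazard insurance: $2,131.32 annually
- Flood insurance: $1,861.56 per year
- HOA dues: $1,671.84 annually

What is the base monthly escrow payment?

Ground rent = $791.88/yr
Property tax = $1,630.20 × 4 = $6,520.80/yr
Hazard insurance = $2,131.32/yr
Flood insurance = $1,861.56/yr
HOA dues = $1,671.84/yr
Combined annual = $12,977.40
Monthly = $12,977.40 / 12 = $1,081.45

$1,081.45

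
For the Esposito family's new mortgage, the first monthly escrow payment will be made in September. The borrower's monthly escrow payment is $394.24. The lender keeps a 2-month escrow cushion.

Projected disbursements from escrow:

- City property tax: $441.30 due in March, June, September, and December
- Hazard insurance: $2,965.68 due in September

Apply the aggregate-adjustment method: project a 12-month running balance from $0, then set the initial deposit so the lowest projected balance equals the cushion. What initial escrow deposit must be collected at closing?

Cushion = 2 × $394.24 = $788.48
Trial balance (start $0, +$394.24 each month, − disbursements):
  Sep: +$394.24 − $3,406.98 → -$3,012.74
  Oct: +$394.24 → -$2,618.50
  Nov: +$394.24 → -$2,224.26
  Dec: +$394.24 − $441.30 → -$2,271.32
  Jan: +$394.24 → -$1,877.08
  Feb: +$394.24 → -$1,482.84
  Mar: +$394.24 − $441.30 → -$1,529.90
  Apr: +$394.24 → -$1,135.66
  May: +$394.24 → -$741.42
  Jun: +$394.24 − $441.30 → -$788.48
  Jul: +$394.24 → -$394.24
  Aug: +$394.24 → $0.00
Lowest trial balance = -$3,012.74 (Sep)
Initial deposit = cushion − low point = $788.48 − (-$3,012.74) = $3,801.22

$3,801.22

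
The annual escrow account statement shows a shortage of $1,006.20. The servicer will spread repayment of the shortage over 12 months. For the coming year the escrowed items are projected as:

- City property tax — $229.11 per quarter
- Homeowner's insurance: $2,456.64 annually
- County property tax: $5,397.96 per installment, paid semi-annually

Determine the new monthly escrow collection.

$1,264.60

City property tax: $229.11 × 4 = $916.44 per year
Homeowner's insurance: $2,456.64 per year
County property tax: $5,397.96 × 2 = $10,795.92 per year
Total per year = $916.44 + $2,456.64 + $10,795.92 = $14,169.00
Per month = $14,169.00 / 12 = $1,180.75
Shortage spread = $1,006.20 ÷ 12 = $83.85/mo
Adjusted monthly = $1,180.75 + $83.85 = $1,264.60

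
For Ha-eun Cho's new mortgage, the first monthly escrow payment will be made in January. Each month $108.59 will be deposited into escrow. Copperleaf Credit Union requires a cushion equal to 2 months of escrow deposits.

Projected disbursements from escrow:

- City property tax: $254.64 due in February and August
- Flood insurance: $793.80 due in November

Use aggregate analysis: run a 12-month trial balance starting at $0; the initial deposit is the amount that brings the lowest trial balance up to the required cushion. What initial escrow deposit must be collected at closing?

Cushion = 2 × $108.59 = $217.18
Trial balance (start $0, +$108.59 each month, − disbursements):
  Jan: +$108.59 → $108.59
  Feb: +$108.59 − $254.64 → -$37.46
  Mar: +$108.59 → $71.13
  Apr: +$108.59 → $179.72
  May: +$108.59 → $288.31
  Jun: +$108.59 → $396.90
  Jul: +$108.59 → $505.49
  Aug: +$108.59 − $254.64 → $359.44
  Sep: +$108.59 → $468.03
  Oct: +$108.59 → $576.62
  Nov: +$108.59 − $793.80 → -$108.59
  Dec: +$108.59 → $0.00
Lowest trial balance = -$108.59 (Nov)
Initial deposit = cushion − low point = $217.18 − (-$108.59) = $325.77

$325.77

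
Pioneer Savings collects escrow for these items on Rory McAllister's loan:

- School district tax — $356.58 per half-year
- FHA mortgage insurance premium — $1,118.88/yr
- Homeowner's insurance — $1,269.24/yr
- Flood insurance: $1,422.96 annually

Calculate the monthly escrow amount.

School district tax: $356.58 × 2 = $713.16/yr
FHA mortgage insurance premium: $1,118.88/yr
Homeowner's insurance: $1,269.24/yr
Flood insurance: $1,422.96/yr
Yearly total = $4,524.24
Per month = $4,524.24 ÷ 12 = $377.02

$377.02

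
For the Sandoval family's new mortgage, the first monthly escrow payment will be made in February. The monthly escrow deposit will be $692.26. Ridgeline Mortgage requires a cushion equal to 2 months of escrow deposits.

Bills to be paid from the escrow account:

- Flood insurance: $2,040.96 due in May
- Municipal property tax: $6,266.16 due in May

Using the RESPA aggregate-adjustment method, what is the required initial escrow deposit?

$6,922.60

Cushion = 2 × $692.26 = $1,384.52
Trial balance (start $0, +$692.26 each month, − disbursements):
  Feb: +$692.26 → $692.26
  Mar: +$692.26 → $1,384.52
  Apr: +$692.26 → $2,076.78
  May: +$692.26 − $8,307.12 → -$5,538.08
  Jun: +$692.26 → -$4,845.82
  Jul: +$692.26 → -$4,153.56
  Aug: +$692.26 → -$3,461.30
  Sep: +$692.26 → -$2,769.04
  Oct: +$692.26 → -$2,076.78
  Nov: +$692.26 → -$1,384.52
  Dec: +$692.26 → -$692.26
  Jan: +$692.26 → $0.00
Lowest trial balance = -$5,538.08 (May)
Initial deposit = cushion − low point = $1,384.52 − (-$5,538.08) = $6,922.60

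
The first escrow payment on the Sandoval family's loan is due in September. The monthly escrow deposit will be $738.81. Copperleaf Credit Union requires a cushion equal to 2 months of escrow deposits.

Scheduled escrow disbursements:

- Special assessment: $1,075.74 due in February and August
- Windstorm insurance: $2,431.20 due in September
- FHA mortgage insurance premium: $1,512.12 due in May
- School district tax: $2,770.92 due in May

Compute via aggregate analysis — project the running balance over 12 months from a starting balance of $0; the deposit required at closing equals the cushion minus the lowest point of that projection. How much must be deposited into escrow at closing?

Cushion = 2 × $738.81 = $1,477.62
Trial balance (start $0, +$738.81 each month, − disbursements):
  Sep: +$738.81 − $2,431.20 → -$1,692.39
  Oct: +$738.81 → -$953.58
  Nov: +$738.81 → -$214.77
  Dec: +$738.81 → $524.04
  Jan: +$738.81 → $1,262.85
  Feb: +$738.81 − $1,075.74 → $925.92
  Mar: +$738.81 → $1,664.73
  Apr: +$738.81 → $2,403.54
  May: +$738.81 − $4,283.04 → -$1,140.69
  Jun: +$738.81 → -$401.88
  Jul: +$738.81 → $336.93
  Aug: +$738.81 − $1,075.74 → $0.00
Lowest trial balance = -$1,692.39 (Sep)
Initial deposit = cushion − low point = $1,477.62 − (-$1,692.39) = $3,170.01

$3,170.01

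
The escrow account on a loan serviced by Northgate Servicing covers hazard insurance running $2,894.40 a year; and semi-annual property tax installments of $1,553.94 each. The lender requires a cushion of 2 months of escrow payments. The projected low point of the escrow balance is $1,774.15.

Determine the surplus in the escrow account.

$773.77

Hazard insurance: $2,894.40 annually
Property tax: $1,553.94 × 2 = $3,107.88 annually
Combined annual = $2,894.40 + $3,107.88 = $6,002.28
Base monthly escrow = $6,002.28 ÷ 12 = $500.19
Required reserve = 2 × $500.19 = $1,000.38
Surplus = $1,774.15 − $1,000.38 = $773.77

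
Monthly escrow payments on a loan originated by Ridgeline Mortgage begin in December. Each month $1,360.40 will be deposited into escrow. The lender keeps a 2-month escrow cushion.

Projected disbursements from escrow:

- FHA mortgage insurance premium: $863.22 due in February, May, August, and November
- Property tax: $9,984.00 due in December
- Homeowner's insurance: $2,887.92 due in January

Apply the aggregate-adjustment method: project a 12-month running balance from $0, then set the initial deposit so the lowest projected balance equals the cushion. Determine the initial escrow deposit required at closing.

Cushion = 2 × $1,360.40 = $2,720.80
Trial balance (start $0, +$1,360.40 each month, − disbursements):
  Dec: +$1,360.40 − $9,984.00 → -$8,623.60
  Jan: +$1,360.40 − $2,887.92 → -$10,151.12
  Feb: +$1,360.40 − $863.22 → -$9,653.94
  Mar: +$1,360.40 → -$8,293.54
  Apr: +$1,360.40 → -$6,933.14
  May: +$1,360.40 − $863.22 → -$6,435.96
  Jun: +$1,360.40 → -$5,075.56
  Jul: +$1,360.40 → -$3,715.16
  Aug: +$1,360.40 − $863.22 → -$3,217.98
  Sep: +$1,360.40 → -$1,857.58
  Oct: +$1,360.40 → -$497.18
  Nov: +$1,360.40 − $863.22 → $0.00
Lowest trial balance = -$10,151.12 (Jan)
Initial deposit = cushion − low point = $2,720.80 − (-$10,151.12) = $12,871.92

$12,871.92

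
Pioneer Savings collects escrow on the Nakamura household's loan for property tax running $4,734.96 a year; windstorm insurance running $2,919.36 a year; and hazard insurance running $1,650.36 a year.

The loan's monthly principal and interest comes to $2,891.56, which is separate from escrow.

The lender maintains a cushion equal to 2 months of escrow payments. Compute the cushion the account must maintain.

Property tax = $4,734.96/yr
Windstorm insurance = $2,919.36/yr
Hazard insurance = $1,650.36/yr
Annual escrow total = $4,734.96 + $2,919.36 + $1,650.36 = $9,304.68
Monthly escrow = $9,304.68 ÷ 12 = $775.39
Cushion = 2 × $775.39 = $1,550.78

$1,550.78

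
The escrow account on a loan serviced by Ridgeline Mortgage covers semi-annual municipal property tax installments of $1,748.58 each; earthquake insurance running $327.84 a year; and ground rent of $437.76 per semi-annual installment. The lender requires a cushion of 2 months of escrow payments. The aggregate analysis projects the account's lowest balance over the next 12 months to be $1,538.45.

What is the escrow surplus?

Municipal property tax — $1,748.58 × 2 = $3,497.16 per year
Earthquake insurance — $327.84 per year
Ground rent — $437.76 × 2 = $875.52 per year
Total per year = $3,497.16 + $327.84 + $875.52 = $4,700.52
Monthly = $4,700.52 ÷ 12 = $391.71
Required cushion = 2 × $391.71 = $783.42
Surplus = $1,538.45 − $783.42 = $755.03

$755.03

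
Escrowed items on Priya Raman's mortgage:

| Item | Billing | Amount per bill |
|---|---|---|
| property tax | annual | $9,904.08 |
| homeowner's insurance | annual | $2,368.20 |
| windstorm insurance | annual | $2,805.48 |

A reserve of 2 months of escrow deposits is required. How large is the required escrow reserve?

$2,512.96

Property tax = $9,904.08
Homeowner's insurance = $2,368.20
Windstorm insurance = $2,805.48
Annual escrow total = $9,904.08 + $2,368.20 + $2,805.48 = $15,077.76
Monthly = $15,077.76 / 12 = $1,256.48
Reserve = 2 × $1,256.48 = $2,512.96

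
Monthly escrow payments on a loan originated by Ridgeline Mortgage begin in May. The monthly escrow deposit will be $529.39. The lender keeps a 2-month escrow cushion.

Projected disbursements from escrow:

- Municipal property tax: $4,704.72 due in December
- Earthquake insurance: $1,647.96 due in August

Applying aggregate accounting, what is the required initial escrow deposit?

$3,176.34

Cushion = 2 × $529.39 = $1,058.78
Trial balance (start $0, +$529.39 each month, − disbursements):
  May: +$529.39 → $529.39
  Jun: +$529.39 → $1,058.78
  Jul: +$529.39 → $1,588.17
  Aug: +$529.39 − $1,647.96 → $469.60
  Sep: +$529.39 → $998.99
  Oct: +$529.39 → $1,528.38
  Nov: +$529.39 → $2,057.77
  Dec: +$529.39 − $4,704.72 → -$2,117.56
  Jan: +$529.39 → -$1,588.17
  Feb: +$529.39 → -$1,058.78
  Mar: +$529.39 → -$529.39
  Apr: +$529.39 → $0.00
Lowest trial balance = -$2,117.56 (Dec)
Initial deposit = cushion − low point = $1,058.78 − (-$2,117.56) = $3,176.34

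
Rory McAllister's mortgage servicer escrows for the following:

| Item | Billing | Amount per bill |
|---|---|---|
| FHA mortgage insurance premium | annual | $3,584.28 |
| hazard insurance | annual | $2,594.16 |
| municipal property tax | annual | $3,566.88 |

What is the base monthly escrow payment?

$812.11

FHA mortgage insurance premium: $3,584.28
Hazard insurance: $2,594.16
Municipal property tax: $3,566.88
Total per year = $9,745.32
Per month = $9,745.32 ÷ 12 = $812.11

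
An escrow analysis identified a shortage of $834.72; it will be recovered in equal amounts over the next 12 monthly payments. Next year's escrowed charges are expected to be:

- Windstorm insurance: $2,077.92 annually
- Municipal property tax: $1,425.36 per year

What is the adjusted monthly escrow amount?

$361.50

Windstorm insurance — $2,077.92 per year
Municipal property tax — $1,425.36 per year
Annual escrow total = $3,503.28
Base monthly escrow = $3,503.28 / 12 = $291.94
Shortage spread = $834.72 ÷ 12 = $69.56/mo
New monthly escrow = $291.94 + $69.56 = $361.50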